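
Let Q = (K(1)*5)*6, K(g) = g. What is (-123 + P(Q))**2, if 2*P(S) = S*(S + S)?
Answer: 603729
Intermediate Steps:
Q = 30 (Q = (1*5)*6 = 5*6 = 30)
P(S) = S**2 (P(S) = (S*(S + S))/2 = (S*(2*S))/2 = (2*S**2)/2 = S**2)
(-123 + P(Q))**2 = (-123 + 30**2)**2 = (-123 + 900)**2 = 777**2 = 603729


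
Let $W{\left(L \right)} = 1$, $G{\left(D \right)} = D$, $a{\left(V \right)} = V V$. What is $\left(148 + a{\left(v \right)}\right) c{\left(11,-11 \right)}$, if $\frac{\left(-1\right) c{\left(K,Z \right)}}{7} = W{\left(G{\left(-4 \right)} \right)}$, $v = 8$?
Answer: $-1484$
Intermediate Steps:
$a{\left(V \right)} = V^{2}$
$c{\left(K,Z \right)} = -7$ ($c{\left(K,Z \right)} = \left(-7\right) 1 = -7$)
$\left(148 + a{\left(v \right)}\right) c{\left(11,-11 \right)} = \left(148 + 8^{2}\right) \left(-7\right) = \left(148 + 64\right) \left(-7\right) = 212 \left(-7\right) = -1484$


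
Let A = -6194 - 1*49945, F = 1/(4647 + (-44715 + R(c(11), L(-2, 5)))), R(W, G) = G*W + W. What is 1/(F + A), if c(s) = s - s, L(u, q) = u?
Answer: -40068/2249377453 ≈ -1.7813e-5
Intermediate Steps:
c(s) = 0
R(W, G) = W + G*W
F = -1/40068 (F = 1/(4647 + (-44715 + 0*(1 - 2))) = 1/(4647 + (-44715 + 0*(-1))) = 1/(4647 + (-44715 + 0)) = 1/(4647 - 44715) = 1/(-40068) = -1/40068 ≈ -2.4958e-5)
A = -56139 (A = -6194 - 49945 = -56139)
1/(F + A) = 1/(-1/40068 - 56139) = 1/(-2249377453/40068) = -40068/2249377453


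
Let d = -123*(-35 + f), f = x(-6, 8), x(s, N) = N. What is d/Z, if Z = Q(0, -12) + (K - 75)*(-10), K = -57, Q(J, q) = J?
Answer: 1107/440 ≈ 2.5159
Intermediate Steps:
Z = 1320 (Z = 0 + (-57 - 75)*(-10) = 0 - 132*(-10) = 0 + 1320 = 1320)
f = 8
d = 3321 (d = -123*(-35 + 8) = -123*(-27) = 3321)
d/Z = 3321/1320 = 3321*(1/1320) = 1107/440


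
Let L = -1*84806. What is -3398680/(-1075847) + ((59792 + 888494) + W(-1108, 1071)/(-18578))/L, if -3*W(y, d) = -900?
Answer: -3399691210807884/423756194627549 ≈ -8.0228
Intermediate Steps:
W(y, d) = 300 (W(y, d) = -1/3*(-900) = 300)
L = -84806
-3398680/(-1075847) + ((59792 + 888494) + W(-1108, 1071)/(-18578))/L = -3398680/(-1075847) + ((59792 + 888494) + 300/(-18578))/(-84806) = -3398680*(-1/1075847) + (948286 + 300*(-1/18578))*(-1/84806) = 3398680/1075847 + (948286 - 150/9289)*(-1/84806) = 3398680/1075847 + (8808628504/9289)*(-1/84806) = 3398680/1075847 - 4404314252/393881467 = -3399691210807884/423756194627549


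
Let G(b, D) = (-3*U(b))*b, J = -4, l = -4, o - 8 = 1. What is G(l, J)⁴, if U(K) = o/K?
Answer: 531441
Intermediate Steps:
o = 9 (o = 8 + 1 = 9)
U(K) = 9/K
G(b, D) = -27 (G(b, D) = (-27/b)*b = -27)
G(l, J)⁴ = (-27)⁴ = 531441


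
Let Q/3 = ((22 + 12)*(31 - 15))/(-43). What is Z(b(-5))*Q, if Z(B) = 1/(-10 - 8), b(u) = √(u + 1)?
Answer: 272/129 ≈ 2.1085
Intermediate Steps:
b(u) = √(1 + u)
Q = -1632/43 (Q = 3*(((22 + 12)*(31 - 15))/(-43)) = 3*((34*16)*(-1/43)) = 3*(544*(-1/43)) = 3*(-544/43) = -1632/43 ≈ -37.953)
Z(B) = -1/18 (Z(B) = 1/(-18) = -1/18)
Z(b(-5))*Q = -1/18*(-1632/43) = 272/129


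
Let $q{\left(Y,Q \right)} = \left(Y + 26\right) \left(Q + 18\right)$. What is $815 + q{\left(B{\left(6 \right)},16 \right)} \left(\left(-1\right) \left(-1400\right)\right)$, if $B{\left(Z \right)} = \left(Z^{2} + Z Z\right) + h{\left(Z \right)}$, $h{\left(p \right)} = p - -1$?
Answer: $4998815$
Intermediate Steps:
$h{\left(p \right)} = 1 + p$ ($h{\left(p \right)} = p + 1 = 1 + p$)
$B{\left(Z \right)} = 1 + Z + 2 Z^{2}$ ($B{\left(Z \right)} = \left(Z^{2} + Z Z\right) + \left(1 + Z\right) = \left(Z^{2} + Z^{2}\right) + \left(1 + Z\right) = 2 Z^{2} + \left(1 + Z\right) = 1 + Z + 2 Z^{2}$)
$q{\left(Y,Q \right)} = \left(18 + Q\right) \left(26 + Y\right)$ ($q{\left(Y,Q \right)} = \left(26 + Y\right) \left(18 + Q\right) = \left(18 + Q\right) \left(26 + Y\right)$)
$815 + q{\left(B{\left(6 \right)},16 \right)} \left(\left(-1\right) \left(-1400\right)\right) = 815 + \left(468 + 18 \left(1 + 6 + 2 \cdot 6^{2}\right) + 26 \cdot 16 + 16 \left(1 + 6 + 2 \cdot 6^{2}\right)\right) \left(\left(-1\right) \left(-1400\right)\right) = 815 + \left(468 + 18 \left(1 + 6 + 2 \cdot 36\right) + 416 + 16 \left(1 + 6 + 2 \cdot 36\right)\right) 1400 = 815 + \left(468 + 18 \left(1 + 6 + 72\right) + 416 + 16 \left(1 + 6 + 72\right)\right) 1400 = 815 + \left(468 + 18 \cdot 79 + 416 + 16 \cdot 79\right) 1400 = 815 + \left(468 + 1422 + 416 + 1264\right) 1400 = 815 + 3570 \cdot 1400 = 815 + 4998000 = 4998815$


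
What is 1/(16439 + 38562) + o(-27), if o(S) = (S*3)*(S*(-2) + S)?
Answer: -120287186/55001 ≈ -2187.0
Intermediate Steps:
o(S) = -3*S**2 (o(S) = (3*S)*(-2*S + S) = (3*S)*(-S) = -3*S**2)
1/(16439 + 38562) + o(-27) = 1/(16439 + 38562) - 3*(-27)**2 = 1/55001 - 3*729 = 1/55001 - 2187 = -120287186/55001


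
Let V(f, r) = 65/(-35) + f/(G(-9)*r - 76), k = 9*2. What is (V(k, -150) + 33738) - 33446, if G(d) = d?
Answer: 184830/637 ≈ 290.16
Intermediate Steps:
k = 18
V(f, r) = -13/7 + f/(-76 - 9*r) (V(f, r) = 65/(-35) + f/(-9*r - 76) = 65*(-1/35) + f/(-76 - 9*r) = -13/7 + f/(-76 - 9*r))
(V(k, -150) + 33738) - 33446 = ((988 + 7*18 + 117*(-150))/(7*(-76 - 9*(-150))) + 33738) - 33446 = ((988 + 126 - 17550)/(7*(-76 + 1350)) + 33738) - 33446 = ((⅐)*(-16436)/1274 + 33738) - 33446 = ((⅐)*(1/1274)*(-16436) + 33738) - 33446 = (-1174/637 + 33738) - 33446 = 21489932/637 - 33446 = 184830/637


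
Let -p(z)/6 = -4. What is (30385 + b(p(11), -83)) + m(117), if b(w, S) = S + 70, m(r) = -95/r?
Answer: 3553429/117 ≈ 30371.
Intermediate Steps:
p(z) = 24 (p(z) = -6*(-4) = 24)
b(w, S) = 70 + S
(30385 + b(p(11), -83)) + m(117) = (30385 + (70 - 83)) - 95/117 = (30385 - 13) - 95*1/117 = 30372 - 95/117 = 3553429/117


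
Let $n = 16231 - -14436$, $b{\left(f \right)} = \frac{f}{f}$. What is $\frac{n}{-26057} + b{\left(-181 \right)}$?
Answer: $- \frac{4610}{26057} \approx -0.17692$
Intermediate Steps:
$b{\left(f \right)} = 1$
$n = 30667$ ($n = 16231 + 14436 = 30667$)
$\frac{n}{-26057} + b{\left(-181 \right)} = \frac{30667}{-26057} + 1 = 30667 \left(- \frac{1}{26057}\right) + 1 = - \frac{30667}{26057} + 1 = - \frac{4610}{26057}$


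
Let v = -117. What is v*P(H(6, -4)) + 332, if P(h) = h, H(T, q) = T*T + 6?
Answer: -4582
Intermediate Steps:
H(T, q) = 6 + T**2 (H(T, q) = T**2 + 6 = 6 + T**2)
v*P(H(6, -4)) + 332 = -117*(6 + 6**2) + 332 = -117*(6 + 36) + 332 = -117*42 + 332 = -4914 + 332 = -4582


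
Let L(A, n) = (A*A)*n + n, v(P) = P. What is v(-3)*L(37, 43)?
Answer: -176730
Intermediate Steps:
L(A, n) = n + n*A**2 (L(A, n) = A**2*n + n = n*A**2 + n = n + n*A**2)
v(-3)*L(37, 43) = -129*(1 + 37**2) = -129*(1 + 1369) = -129*1370 = -3*58910 = -176730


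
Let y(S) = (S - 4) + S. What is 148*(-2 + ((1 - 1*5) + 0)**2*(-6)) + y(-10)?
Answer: -14528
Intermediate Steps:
y(S) = -4 + 2*S (y(S) = (-4 + S) + S = -4 + 2*S)
148*(-2 + ((1 - 1*5) + 0)**2*(-6)) + y(-10) = 148*(-2 + ((1 - 1*5) + 0)**2*(-6)) + (-4 + 2*(-10)) = 148*(-2 + ((1 - 5) + 0)**2*(-6)) + (-4 - 20) = 148*(-2 + (-4 + 0)**2*(-6)) - 24 = 148*(-2 + (-4)**2*(-6)) - 24 = 148*(-2 + 16*(-6)) - 24 = 148*(-2 - 96) - 24 = 148*(-98) - 24 = -14504 - 24 = -14528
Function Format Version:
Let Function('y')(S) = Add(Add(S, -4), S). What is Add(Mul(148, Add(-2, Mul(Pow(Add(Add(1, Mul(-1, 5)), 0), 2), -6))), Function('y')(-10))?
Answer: -14528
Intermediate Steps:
Function('y')(S) = Add(-4, Mul(2, S)) (Function('y')(S) = Add(Add(-4, S), S) = Add(-4, Mul(2, S)))
Add(Mul(148, Add(-2, Mul(Pow(Add(Add(1, Mul(-1, 5)), 0), 2), -6))), Function('y')(-10)) = Add(Mul(148, Add(-2, Mul(Pow(Add(Add(1, Mul(-1, 5)), 0), 2), -6))), Add(-4, Mul(2, -10))) = Add(Mul(148, Add(-2, Mul(Pow(Add(Add(1, -5), 0), 2), -6))), Add(-4, -20)) = Add(Mul(148, Add(-2, Mul(Pow(Add(-4, 0), 2), -6))), -24) = Add(Mul(148, Add(-2, Mul(Pow(-4, 2), -6))), -24) = Add(Mul(148, Add(-2, Mul(16, -6))), -24) = Add(Mul(148, Add(-2, -96)), -24) = Add(Mul(148, -98), -24) = Add(-14504, -24) = -14528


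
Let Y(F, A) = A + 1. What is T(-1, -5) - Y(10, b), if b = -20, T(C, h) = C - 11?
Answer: 7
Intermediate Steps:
T(C, h) = -11 + C
Y(F, A) = 1 + A
T(-1, -5) - Y(10, b) = (-11 - 1) - (1 - 20) = -12 - 1*(-19) = -12 + 19 = 7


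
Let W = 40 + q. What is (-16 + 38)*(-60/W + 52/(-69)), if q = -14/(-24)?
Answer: -1650088/33603 ≈ -49.105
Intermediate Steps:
q = 7/12 (q = -14*(-1/24) = 7/12 ≈ 0.58333)
W = 487/12 (W = 40 + 7/12 = 487/12 ≈ 40.583)
(-16 + 38)*(-60/W + 52/(-69)) = (-16 + 38)*(-60/487/12 + 52/(-69)) = 22*(-60*12/487 + 52*(-1/69)) = 22*(-720/487 - 52/69) = 22*(-75004/33603) = -1650088/33603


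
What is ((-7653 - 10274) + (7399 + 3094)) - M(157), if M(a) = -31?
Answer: -7403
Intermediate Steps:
((-7653 - 10274) + (7399 + 3094)) - M(157) = ((-7653 - 10274) + (7399 + 3094)) - 1*(-31) = (-17927 + 10493) + 31 = -7434 + 31 = -7403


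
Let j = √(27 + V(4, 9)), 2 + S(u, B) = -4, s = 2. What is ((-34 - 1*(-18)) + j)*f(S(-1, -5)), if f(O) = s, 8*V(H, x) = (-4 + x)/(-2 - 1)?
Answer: -32 + √3858/6 ≈ -21.648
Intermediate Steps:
S(u, B) = -6 (S(u, B) = -2 - 4 = -6)
V(H, x) = ⅙ - x/24 (V(H, x) = ((-4 + x)/(-2 - 1))/8 = ((-4 + x)/(-3))/8 = ((-4 + x)*(-⅓))/8 = (4/3 - x/3)/8 = ⅙ - x/24)
f(O) = 2
j = √3858/12 (j = √(27 + (⅙ - 1/24*9)) = √(27 + (⅙ - 3/8)) = √(27 - 5/24) = √(643/24) = √3858/12 ≈ 5.1761)
((-34 - 1*(-18)) + j)*f(S(-1, -5)) = ((-34 - 1*(-18)) + √3858/12)*2 = ((-34 + 18) + √3858/12)*2 = (-16 + √3858/12)*2 = -32 + √3858/6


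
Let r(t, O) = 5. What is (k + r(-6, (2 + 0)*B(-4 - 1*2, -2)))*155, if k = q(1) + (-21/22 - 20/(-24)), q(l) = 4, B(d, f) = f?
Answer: 45415/33 ≈ 1376.2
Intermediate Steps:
k = 128/33 (k = 4 + (-21/22 - 20/(-24)) = 4 + (-21*1/22 - 20*(-1/24)) = 4 + (-21/22 + ⅚) = 4 - 4/33 = 128/33 ≈ 3.8788)
(k + r(-6, (2 + 0)*B(-4 - 1*2, -2)))*155 = (128/33 + 5)*155 = (293/33)*155 = 45415/33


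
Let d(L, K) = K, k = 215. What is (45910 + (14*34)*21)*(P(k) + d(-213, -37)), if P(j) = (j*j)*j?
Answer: 555612724228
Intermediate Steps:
P(j) = j³ (P(j) = j²*j = j³)
(45910 + (14*34)*21)*(P(k) + d(-213, -37)) = (45910 + (14*34)*21)*(215³ - 37) = (45910 + 476*21)*(9938375 - 37) = (45910 + 9996)*9938338 = 55906*9938338 = 555612724228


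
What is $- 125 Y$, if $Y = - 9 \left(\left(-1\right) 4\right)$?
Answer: $-4500$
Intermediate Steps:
$Y = 36$ ($Y = \left(-9\right) \left(-4\right) = 36$)
$- 125 Y = \left(-125\right) 36 = -4500$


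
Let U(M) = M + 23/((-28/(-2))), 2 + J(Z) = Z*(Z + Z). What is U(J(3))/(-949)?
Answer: -19/1022 ≈ -0.018591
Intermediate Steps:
J(Z) = -2 + 2*Z² (J(Z) = -2 + Z*(Z + Z) = -2 + Z*(2*Z) = -2 + 2*Z²)
U(M) = 23/14 + M (U(M) = M + 23/((-28*(-½))) = M + 23/14 = 23/14 + M)
U(J(3))/(-949) = (23/14 + (-2 + 2*3²))/(-949) = (23/14 + (-2 + 2*9))*(-1/949) = (23/14 + (-2 + 18))*(-1/949) = (23/14 + 16)*(-1/949) = (247/14)*(-1/949) = -19/1022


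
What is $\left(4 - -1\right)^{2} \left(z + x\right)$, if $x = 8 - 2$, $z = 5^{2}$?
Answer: $775$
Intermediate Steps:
$z = 25$
$x = 6$
$\left(4 - -1\right)^{2} \left(z + x\right) = \left(4 - -1\right)^{2} \left(25 + 6\right) = \left(4 + 1\right)^{2} \cdot 31 = 5^{2} \cdot 31 = 25 \cdot 31 = 775$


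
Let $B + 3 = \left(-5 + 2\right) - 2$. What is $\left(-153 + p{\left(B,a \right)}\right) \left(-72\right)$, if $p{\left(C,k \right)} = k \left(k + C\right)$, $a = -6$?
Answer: $4968$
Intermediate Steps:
$B = -8$ ($B = -3 + \left(\left(-5 + 2\right) - 2\right) = -3 - 5 = -8$)
$p{\left(C,k \right)} = k \left(C + k\right)$
$\left(-153 + p{\left(B,a \right)}\right) \left(-72\right) = \left(-153 - 6 \left(-8 - 6\right)\right) \left(-72\right) = \left(-153 - -84\right) \left(-72\right) = \left(-153 + 84\right) \left(-72\right) = \left(-69\right) \left(-72\right) = 4968$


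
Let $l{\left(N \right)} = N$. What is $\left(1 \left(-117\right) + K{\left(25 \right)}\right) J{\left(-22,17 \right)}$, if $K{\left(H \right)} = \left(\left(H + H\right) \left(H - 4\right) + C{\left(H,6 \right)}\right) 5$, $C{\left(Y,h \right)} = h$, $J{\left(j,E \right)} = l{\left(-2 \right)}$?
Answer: $-10326$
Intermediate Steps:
$J{\left(j,E \right)} = -2$
$K{\left(H \right)} = 30 + 10 H \left(-4 + H\right)$ ($K{\left(H \right)} = \left(\left(H + H\right) \left(H - 4\right) + 6\right) 5 = \left(2 H \left(-4 + H\right) + 6\right) 5 = \left(6 + 2 H \left(-4 + H\right)\right) 5 = 30 + 10 H \left(-4 + H\right)$)
$\left(1 \left(-117\right) + K{\left(25 \right)}\right) J{\left(-22,17 \right)} = \left(1 \left(-117\right) + \left(30 - 1000 + 10 \cdot 25^{2}\right)\right) \left(-2\right) = \left(-117 + \left(30 - 1000 + 10 \cdot 625\right)\right) \left(-2\right) = \left(-117 + \left(30 - 1000 + 6250\right)\right) \left(-2\right) = \left(-117 + 5280\right) \left(-2\right) = 5163 \left(-2\right) = -10326$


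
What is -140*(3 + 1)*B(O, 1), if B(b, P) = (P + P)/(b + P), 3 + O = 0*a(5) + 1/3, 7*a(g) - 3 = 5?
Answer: 672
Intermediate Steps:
a(g) = 8/7 (a(g) = 3/7 + (1/7)*5 = 3/7 + 5/7 = 8/7)
O = -8/3 (O = -3 + (0*(8/7) + 1/3) = -3 + (0 + 1/3) = -3 + 1/3 = -8/3 ≈ -2.6667)
B(b, P) = 2*P/(P + b) (B(b, P) = (2*P)/(P + b) = 2*P/(P + b))
-140*(3 + 1)*B(O, 1) = -140*(3 + 1)*2*1/(1 - 8/3) = -560*2*1/(-5/3) = -560*2*1*(-3/5) = -560*(-6)/5 = -140*(-24/5) = 672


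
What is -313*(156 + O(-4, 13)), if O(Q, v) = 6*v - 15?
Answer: -68547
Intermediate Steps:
O(Q, v) = -15 + 6*v
-313*(156 + O(-4, 13)) = -313*(156 + (-15 + 6*13)) = -313*(156 + (-15 + 78)) = -313*(156 + 63) = -313*219 = -68547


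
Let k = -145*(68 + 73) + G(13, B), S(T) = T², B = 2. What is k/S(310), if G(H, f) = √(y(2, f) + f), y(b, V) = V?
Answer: -20443/96100 ≈ -0.21273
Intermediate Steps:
G(H, f) = √2*√f (G(H, f) = √(f + f) = √(2*f) = √2*√f)
k = -20443 (k = -145*(68 + 73) + √2*√2 = -145*141 + 2 = -20445 + 2 = -20443)
k/S(310) = -20443/(310²) = -20443/96100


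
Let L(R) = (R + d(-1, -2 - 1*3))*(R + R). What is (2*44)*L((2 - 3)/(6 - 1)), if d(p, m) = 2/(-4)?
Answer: 616/25 ≈ 24.640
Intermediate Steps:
d(p, m) = -½ (d(p, m) = 2*(-¼) = -½)
L(R) = 2*R*(-½ + R) (L(R) = (R - ½)*(R + R) = (-½ + R)*(2*R) = 2*R*(-½ + R))
(2*44)*L((2 - 3)/(6 - 1)) = (2*44)*(((2 - 3)/(6 - 1))*(-1 + 2*((2 - 3)/(6 - 1)))) = 88*((-1/5)*(-1 + 2*(-1/5))) = 88*((-1*⅕)*(-1 + 2*(-1*⅕))) = 88*(-(-1 + 2*(-⅕))/5) = 88*(-(-1 - ⅖)/5) = 88*(-⅕*(-7/5)) = 88*(7/25) = 616/25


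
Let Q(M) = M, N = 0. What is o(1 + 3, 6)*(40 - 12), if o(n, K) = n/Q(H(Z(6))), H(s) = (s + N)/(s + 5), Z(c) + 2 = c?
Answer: 252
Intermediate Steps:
Z(c) = -2 + c
H(s) = s/(5 + s) (H(s) = (s + 0)/(s + 5) = s/(5 + s))
o(n, K) = 9*n/4 (o(n, K) = n/(((-2 + 6)/(5 + (-2 + 6)))) = n/((4/(5 + 4))) = n/((4/9)) = n/((4*(⅑))) = n/(4/9) = n*(9/4) = 9*n/4)
o(1 + 3, 6)*(40 - 12) = (9*(1 + 3)/4)*(40 - 12) = ((9/4)*4)*28 = 9*28 = 252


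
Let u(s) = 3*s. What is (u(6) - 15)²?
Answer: 9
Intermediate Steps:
(u(6) - 15)² = (3*6 - 15)² = (18 - 15)² = 3² = 9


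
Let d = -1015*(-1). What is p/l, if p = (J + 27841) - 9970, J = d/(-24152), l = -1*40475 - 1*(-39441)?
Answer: -9183391/531344 ≈ -17.283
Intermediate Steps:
d = 1015
l = -1034 (l = -40475 + 39441 = -1034)
J = -1015/24152 (J = 1015/(-24152) = 1015*(-1/24152) = -1015/24152 ≈ -0.042026)
p = 431619377/24152 (p = (-1015/24152 + 27841) - 9970 = 672414817/24152 - 9970 = 431619377/24152 ≈ 17871.)
p/l = (431619377/24152)/(-1034) = (431619377/24152)*(-1/1034) = -9183391/531344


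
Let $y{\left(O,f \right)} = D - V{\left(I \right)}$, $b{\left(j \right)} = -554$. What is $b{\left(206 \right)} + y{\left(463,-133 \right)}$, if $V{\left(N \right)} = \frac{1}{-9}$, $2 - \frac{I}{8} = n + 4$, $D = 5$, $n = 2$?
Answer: $- \frac{4940}{9} \approx -548.89$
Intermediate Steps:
$I = -32$ ($I = 16 - 8 \left(2 + 4\right) = 16 - 48 = -32$)
$V{\left(N \right)} = - \frac{1}{9}$
$y{\left(O,f \right)} = \frac{46}{9}$ ($y{\left(O,f \right)} = 5 - - \frac{1}{9} = 5 + \frac{1}{9} = \frac{46}{9}$)
$b{\left(206 \right)} + y{\left(463,-133 \right)} = -554 + \frac{46}{9} = - \frac{4940}{9}$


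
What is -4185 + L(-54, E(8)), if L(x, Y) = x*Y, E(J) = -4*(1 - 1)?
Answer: -4185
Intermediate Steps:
E(J) = 0 (E(J) = -4*0 = 0)
L(x, Y) = Y*x
-4185 + L(-54, E(8)) = -4185 + 0*(-54) = -4185 + 0 = -4185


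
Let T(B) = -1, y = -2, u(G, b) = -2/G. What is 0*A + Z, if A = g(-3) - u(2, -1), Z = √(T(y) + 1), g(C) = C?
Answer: 0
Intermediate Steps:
Z = 0 (Z = √(-1 + 1) = √0 = 0)
A = -2 (A = -3 - (-2)/2 = -3 - 1*(-1) = -3 + 1 = -2)
0*A + Z = 0*(-2) + 0 = 0 + 0 = 0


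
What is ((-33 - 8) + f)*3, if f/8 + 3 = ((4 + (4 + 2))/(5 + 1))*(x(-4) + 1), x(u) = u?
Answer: -315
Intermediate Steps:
f = -64 (f = -24 + 8*(((4 + (4 + 2))/(5 + 1))*(-4 + 1)) = -24 + 8*(((4 + 6)/6)*(-3)) = -24 + 8*((10*(1/6))*(-3)) = -24 + 8*((5/3)*(-3)) = -24 + 8*(-5) = -24 - 40 = -64)
((-33 - 8) + f)*3 = ((-33 - 8) - 64)*3 = (-41 - 64)*3 = -105*3 = -315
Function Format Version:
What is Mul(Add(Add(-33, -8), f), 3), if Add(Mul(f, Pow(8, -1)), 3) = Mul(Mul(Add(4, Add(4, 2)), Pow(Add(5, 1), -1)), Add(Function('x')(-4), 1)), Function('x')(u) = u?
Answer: -315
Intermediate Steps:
f = -64 (f = Add(-24, Mul(8, Mul(Mul(Add(4, Add(4, 2)), Pow(Add(5, 1), -1)), Add(-4, 1)))) = Add(-24, Mul(8, Mul(Mul(Add(4, 6), Pow(6, -1)), -3))) = Add(-24, Mul(8, Mul(Mul(10, Rational(1, 6)), -3))) = Add(-24, Mul(8, Mul(Rational(5, 3), -3))) = Add(-24, Mul(8, -5)) = Add(-24, -40) = -64)
Mul(Add(Add(-33, -8), f), 3) = Mul(Add(Add(-33, -8), -64), 3) = Mul(Add(-41, -64), 3) = Mul(-105, 3) = -315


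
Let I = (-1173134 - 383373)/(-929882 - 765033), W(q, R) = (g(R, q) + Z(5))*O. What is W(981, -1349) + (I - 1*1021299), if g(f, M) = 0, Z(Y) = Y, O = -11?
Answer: -1731106658403/1694915 ≈ -1.0214e+6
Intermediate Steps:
W(q, R) = -55 (W(q, R) = (0 + 5)*(-11) = 5*(-11) = -55)
I = 1556507/1694915 (I = -1556507/(-1694915) = -1556507*(-1/1694915) = 1556507/1694915 ≈ 0.91834)
W(981, -1349) + (I - 1*1021299) = -55 + (1556507/1694915 - 1*1021299) = -55 + (1556507/1694915 - 1021299) = -55 - 1731013438078/1694915 = -1731106658403/1694915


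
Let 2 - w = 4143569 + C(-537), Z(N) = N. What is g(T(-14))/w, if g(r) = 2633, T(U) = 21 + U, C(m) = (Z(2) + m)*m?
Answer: -2633/4430862 ≈ -0.00059424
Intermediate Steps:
C(m) = m*(2 + m) (C(m) = (2 + m)*m = m*(2 + m))
w = -4430862 (w = 2 - (4143569 - 537*(2 - 537)) = 2 - (4143569 - 537*(-535)) = 2 - (4143569 + 287295) = 2 - 1*4430864 = 2 - 4430864 = -4430862)
g(T(-14))/w = 2633/(-4430862) = 2633*(-1/4430862) = -2633/4430862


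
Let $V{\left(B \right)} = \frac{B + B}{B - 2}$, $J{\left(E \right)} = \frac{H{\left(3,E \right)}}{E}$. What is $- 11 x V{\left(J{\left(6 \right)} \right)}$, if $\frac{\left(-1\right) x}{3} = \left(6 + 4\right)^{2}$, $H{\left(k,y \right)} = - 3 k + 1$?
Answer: $2640$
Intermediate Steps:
$H{\left(k,y \right)} = 1 - 3 k$
$J{\left(E \right)} = - \frac{8}{E}$ ($J{\left(E \right)} = \frac{1 - 9}{E} = - \frac{8}{E}$)
$V{\left(B \right)} = \frac{2 B}{-2 + B}$
$x = -300$ ($x = - 3 \left(6 + 4\right)^{2} = - 3 \cdot 10^{2} = \left(-3\right) 100 = -300$)
$- 11 x V{\left(J{\left(6 \right)} \right)} = \left(-11\right) \left(-300\right) \frac{2 \left(- \frac{8}{6}\right)}{-2 - \frac{8}{6}} = 3300 \frac{2 \left(\left(-8\right) \frac{1}{6}\right)}{-2 - \frac{4}{3}} = 3300 \cdot 2 \left(- \frac{4}{3}\right) \frac{1}{-2 - \frac{4}{3}} = 3300 \cdot 2 \left(- \frac{4}{3}\right) \frac{1}{- \frac{10}{3}} = 3300 \cdot 2 \left(- \frac{4}{3}\right) \left(- \frac{3}{10}\right) = 3300 \cdot \frac{4}{5} = 2640$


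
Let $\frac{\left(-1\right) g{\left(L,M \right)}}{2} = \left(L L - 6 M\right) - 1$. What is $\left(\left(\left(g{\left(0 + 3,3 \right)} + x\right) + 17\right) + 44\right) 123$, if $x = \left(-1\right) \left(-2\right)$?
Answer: $10209$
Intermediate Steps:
$x = 2$
$g{\left(L,M \right)} = 2 - 2 L^{2} + 12 M$ ($g{\left(L,M \right)} = - 2 \left(\left(L L - 6 M\right) - 1\right) = - 2 \left(\left(L^{2} - 6 M\right) - 1\right) = - 2 \left(-1 + L^{2} - 6 M\right) = 2 - 2 L^{2} + 12 M$)
$\left(\left(\left(g{\left(0 + 3,3 \right)} + x\right) + 17\right) + 44\right) 123 = \left(\left(\left(\left(2 - 2 \left(0 + 3\right)^{2} + 12 \cdot 3\right) + 2\right) + 17\right) + 44\right) 123 = \left(\left(\left(\left(2 - 2 \cdot 3^{2} + 36\right) + 2\right) + 17\right) + 44\right) 123 = \left(\left(\left(\left(2 - 18 + 36\right) + 2\right) + 17\right) + 44\right) 123 = \left(\left(\left(20 + 2\right) + 17\right) + 44\right) 123 = \left(\left(22 + 17\right) + 44\right) 123 = \left(39 + 44\right) 123 = 83 \cdot 123 = 10209$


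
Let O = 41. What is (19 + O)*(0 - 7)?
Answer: -420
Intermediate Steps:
(19 + O)*(0 - 7) = (19 + 41)*(0 - 7) = 60*(-7) = -420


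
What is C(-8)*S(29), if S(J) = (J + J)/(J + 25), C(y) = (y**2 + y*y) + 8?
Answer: 3944/27 ≈ 146.07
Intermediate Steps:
C(y) = 8 + 2*y**2 (C(y) = (y**2 + y**2) + 8 = 2*y**2 + 8 = 8 + 2*y**2)
S(J) = 2*J/(25 + J) (S(J) = (2*J)/(25 + J) = 2*J/(25 + J))
C(-8)*S(29) = (8 + 2*(-8)**2)*(2*29/(25 + 29)) = (8 + 2*64)*(2*29/54) = (8 + 128)*(2*29*(1/54)) = 136*(29/27) = 3944/27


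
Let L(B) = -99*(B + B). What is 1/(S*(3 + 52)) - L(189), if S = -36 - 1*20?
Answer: 115259759/3080 ≈ 37422.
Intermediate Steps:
L(B) = -198*B
S = -56 (S = -36 - 20 = -56)
1/(S*(3 + 52)) - L(189) = 1/(-56*(3 + 52)) - (-198)*189 = 1/(-56*55) - 1*(-37422) = 1/(-3080) + 37422 = -1/3080 + 37422 = 115259759/3080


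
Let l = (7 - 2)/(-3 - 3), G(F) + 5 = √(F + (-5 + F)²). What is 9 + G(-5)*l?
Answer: 79/6 - 5*√95/6 ≈ 5.0443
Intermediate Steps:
G(F) = -5 + √(F + (-5 + F)²)
l = -⅚ (l = 5/(-6) = 5*(-⅙) = -⅚ ≈ -0.83333)
9 + G(-5)*l = 9 + (-5 + √(-5 + (-5 - 5)²))*(-⅚) = 9 + (-5 + √(-5 + (-10)²))*(-⅚) = 9 + (-5 + √(-5 + 100))*(-⅚) = 9 + (-5 + √95)*(-⅚) = 9 + (25/6 - 5*√95/6) = 79/6 - 5*√95/6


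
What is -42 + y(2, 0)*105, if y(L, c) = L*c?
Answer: -42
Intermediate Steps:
-42 + y(2, 0)*105 = -42 + (2*0)*105 = -42 + 0*105 = -42 + 0 = -42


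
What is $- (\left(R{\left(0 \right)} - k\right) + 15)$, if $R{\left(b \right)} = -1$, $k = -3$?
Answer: $-17$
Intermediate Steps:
$- (\left(R{\left(0 \right)} - k\right) + 15) = - (\left(-1 - -3\right) + 15) = - (\left(-1 + 3\right) + 15) = - (2 + 15) = \left(-1\right) 17 = -17$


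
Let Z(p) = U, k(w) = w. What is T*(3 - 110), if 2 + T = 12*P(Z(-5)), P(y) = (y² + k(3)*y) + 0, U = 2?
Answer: -12626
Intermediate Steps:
Z(p) = 2
P(y) = y² + 3*y (P(y) = (y² + 3*y) + 0 = y² + 3*y)
T = 118 (T = -2 + 12*(2*(3 + 2)) = -2 + 12*(2*5) = -2 + 12*10 = -2 + 120 = 118)
T*(3 - 110) = 118*(3 - 110) = 118*(-107) = -12626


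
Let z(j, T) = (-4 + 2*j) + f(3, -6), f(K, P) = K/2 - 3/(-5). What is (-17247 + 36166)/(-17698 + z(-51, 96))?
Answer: -189190/178019 ≈ -1.0628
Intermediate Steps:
f(K, P) = ⅗ + K/2 (f(K, P) = K*(½) - 3*(-⅕) = K/2 + ⅗ = ⅗ + K/2)
z(j, T) = -19/10 + 2*j (z(j, T) = (-4 + 2*j) + (⅗ + (½)*3) = (-4 + 2*j) + (⅗ + 3/2) = (-4 + 2*j) + 21/10 = -19/10 + 2*j)
(-17247 + 36166)/(-17698 + z(-51, 96)) = (-17247 + 36166)/(-17698 + (-19/10 + 2*(-51))) = 18919/(-17698 + (-19/10 - 102)) = 18919/(-17698 - 1039/10) = 18919/(-178019/10) = 18919*(-10/178019) = -189190/178019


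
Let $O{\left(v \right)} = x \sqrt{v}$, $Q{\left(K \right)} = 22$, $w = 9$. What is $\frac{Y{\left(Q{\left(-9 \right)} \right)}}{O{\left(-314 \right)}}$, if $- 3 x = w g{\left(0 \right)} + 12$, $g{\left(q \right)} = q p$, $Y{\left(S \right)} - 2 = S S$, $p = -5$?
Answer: $\frac{243 i \sqrt{314}}{628} \approx 6.8566 i$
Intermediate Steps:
$Y{\left(S \right)} = 2 + S^{2}$ ($Y{\left(S \right)} = 2 + S S = 2 + S^{2}$)
$g{\left(q \right)} = - 5 q$ ($g{\left(q \right)} = q \left(-5\right) = - 5 q$)
$x = -4$ ($x = - \frac{9 \left(\left(-5\right) 0\right) + 12}{3} = - \frac{9 \cdot 0 + 12}{3} = - \frac{0 + 12}{3} = \left(- \frac{1}{3}\right) 12 = -4$)
$O{\left(v \right)} = - 4 \sqrt{v}$
$\frac{Y{\left(Q{\left(-9 \right)} \right)}}{O{\left(-314 \right)}} = \frac{2 + 22^{2}}{\left(-4\right) \sqrt{-314}} = \frac{2 + 484}{\left(-4\right) i \sqrt{314}} = \frac{486}{\left(-4\right) i \sqrt{314}} = 486 \frac{i \sqrt{314}}{1256} = \frac{243 i \sqrt{314}}{628}$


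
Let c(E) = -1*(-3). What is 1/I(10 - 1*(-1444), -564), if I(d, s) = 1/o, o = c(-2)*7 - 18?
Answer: 3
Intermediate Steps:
c(E) = 3
o = 3 (o = 3*7 - 18 = 21 - 18 = 3)
I(d, s) = ⅓ (I(d, s) = 1/3 = ⅓)
1/I(10 - 1*(-1444), -564) = 1/(⅓) = 3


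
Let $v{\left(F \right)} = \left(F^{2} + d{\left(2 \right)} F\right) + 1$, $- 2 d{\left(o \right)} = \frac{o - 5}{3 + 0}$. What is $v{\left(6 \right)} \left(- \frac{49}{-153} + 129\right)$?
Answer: $\frac{791440}{153} \approx 5172.8$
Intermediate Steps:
$d{\left(o \right)} = \frac{5}{6} - \frac{o}{6}$ ($d{\left(o \right)} = - \frac{\left(o - 5\right) \frac{1}{3 + 0}}{2} = - \frac{\left(-5 + o\right) \frac{1}{3}}{2} = - \frac{- \frac{5}{3} + \frac{o}{3}}{2} = \frac{5}{6} - \frac{o}{6}$)
$v{\left(F \right)} = 1 + F^{2} + \frac{F}{2}$ ($v{\left(F \right)} = \left(F^{2} + \left(\frac{5}{6} - \frac{1}{3}\right) F\right) + 1 = \left(F^{2} + \frac{F}{2}\right) + 1 = 1 + F^{2} + \frac{F}{2}$)
$v{\left(6 \right)} \left(- \frac{49}{-153} + 129\right) = \left(1 + 6^{2} + \frac{1}{2} \cdot 6\right) \left(- \frac{49}{-153} + 129\right) = \left(1 + 36 + 3\right) \left(\left(-49\right) \left(- \frac{1}{153}\right) + 129\right) = 40 \left(\frac{49}{153} + 129\right) = 40 \cdot \frac{19786}{153} = \frac{791440}{153}$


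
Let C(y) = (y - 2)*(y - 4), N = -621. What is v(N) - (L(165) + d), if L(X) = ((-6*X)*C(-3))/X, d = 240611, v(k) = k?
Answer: -241022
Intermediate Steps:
C(y) = (-4 + y)*(-2 + y) (C(y) = (-2 + y)*(-4 + y) = (-4 + y)*(-2 + y))
L(X) = -210 (L(X) = ((-6*X)*(8 + (-3)² - 6*(-3)))/X = ((-6*X)*(8 + 9 + 18))/X = (-6*X*35)/X = (-210*X)/X = -210)
v(N) - (L(165) + d) = -621 - (-210 + 240611) = -621 - 1*240401 = -621 - 240401 = -241022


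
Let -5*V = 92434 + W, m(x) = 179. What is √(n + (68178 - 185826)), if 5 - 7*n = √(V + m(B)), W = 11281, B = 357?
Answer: √(-5764717 - 14*I*√5141)/7 ≈ 0.029863 - 343.0*I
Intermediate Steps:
V = -20743 (V = -(92434 + 11281)/5 = -⅕*103715 = -20743)
n = 5/7 - 2*I*√5141/7 (n = 5/7 - √(-20743 + 179)/7 = 5/7 - 2*I*√5141/7 ≈ 0.71429 - 20.486*I)
√(n + (68178 - 185826)) = √((5/7 - 2*I*√5141/7) + (68178 - 185826)) = √((5/7 - 2*I*√5141/7) - 117648) = √(-823531/7 - 2*I*√5141/7)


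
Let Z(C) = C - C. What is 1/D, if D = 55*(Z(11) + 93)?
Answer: 1/5115 ≈ 0.00019550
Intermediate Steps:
Z(C) = 0
D = 5115 (D = 55*(0 + 93) = 55*93 = 5115)
1/D = 1/5115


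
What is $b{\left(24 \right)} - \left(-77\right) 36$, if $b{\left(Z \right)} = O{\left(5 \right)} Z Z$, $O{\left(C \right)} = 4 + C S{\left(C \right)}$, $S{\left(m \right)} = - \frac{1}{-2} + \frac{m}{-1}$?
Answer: $-7884$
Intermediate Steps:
$S{\left(m \right)} = \frac{1}{2} - m$ ($S{\left(m \right)} = \left(-1\right) \left(- \frac{1}{2}\right) + m \left(-1\right) = \frac{1}{2} - m$)
$O{\left(C \right)} = 4 + C \left(\frac{1}{2} - C\right)$
$b{\left(Z \right)} = - \frac{37 Z^{2}}{2}$ ($b{\left(Z \right)} = \left(4 + \frac{1}{2} \cdot 5 - 5^{2}\right) Z Z = \left(4 + \frac{5}{2} - 25\right) Z Z = - \frac{37 Z}{2} Z = - \frac{37 Z^{2}}{2}$)
$b{\left(24 \right)} - \left(-77\right) 36 = - \frac{37 \cdot 24^{2}}{2} - \left(-77\right) 36 = \left(- \frac{37}{2}\right) 576 - -2772 = -10656 + 2772 = -7884$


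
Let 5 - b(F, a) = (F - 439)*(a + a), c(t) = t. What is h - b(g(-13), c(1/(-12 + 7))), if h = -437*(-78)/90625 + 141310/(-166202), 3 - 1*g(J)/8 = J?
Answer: 895634229436/7531028125 ≈ 118.93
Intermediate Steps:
g(J) = 24 - 8*J
h = -3570528689/7531028125 (h = 34086*(1/90625) + 141310*(-1/166202) = 34086/90625 - 70655/83101 = -3570528689/7531028125 ≈ -0.47411)
b(F, a) = 5 - 2*a*(-439 + F) (b(F, a) = 5 - (F - 439)*(a + a) = 5 - (-439 + F)*2*a = 5 - 2*a*(-439 + F))
h - b(g(-13), c(1/(-12 + 7))) = -3570528689/7531028125 - (5 + 878/(-12 + 7) - 2*(24 - 8*(-13))/(-12 + 7)) = -3570528689/7531028125 - (5 + 878/(-5) - 2*(24 + 104)/(-5)) = -3570528689/7531028125 - (5 + 878*(-⅕) - 2*128*(-⅕)) = -3570528689/7531028125 - (5 - 878/5 + 256/5) = -3570528689/7531028125 - 1*(-597/5) = -3570528689/7531028125 + 597/5 = 895634229436/7531028125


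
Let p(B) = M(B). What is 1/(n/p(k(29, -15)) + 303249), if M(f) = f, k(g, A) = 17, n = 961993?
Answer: 17/6117226 ≈ 2.7790e-6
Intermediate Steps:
p(B) = B
1/(n/p(k(29, -15)) + 303249) = 1/(961993/17 + 303249) = 1/(6117226/17) = 17/6117226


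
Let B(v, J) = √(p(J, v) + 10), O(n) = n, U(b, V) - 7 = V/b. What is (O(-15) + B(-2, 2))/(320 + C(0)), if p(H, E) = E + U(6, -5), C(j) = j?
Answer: -3/64 + √510/1920 ≈ -0.035113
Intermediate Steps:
U(b, V) = 7 + V/b
p(H, E) = 37/6 + E (p(H, E) = E + (7 - 5/6) = E + (7 - 5*⅙) = E + (7 - ⅚) = E + 37/6 = 37/6 + E)
B(v, J) = √(97/6 + v) (B(v, J) = √((37/6 + v) + 10) = √(97/6 + v))
(O(-15) + B(-2, 2))/(320 + C(0)) = (-15 + √(582 + 36*(-2))/6)/(320 + 0) = (-15 + √(582 - 72)/6)/320 = (-15 + √510/6)*(1/320) = -3/64 + √510/1920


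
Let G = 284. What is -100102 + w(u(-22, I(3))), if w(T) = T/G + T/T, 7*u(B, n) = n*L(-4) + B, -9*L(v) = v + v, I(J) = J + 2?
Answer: -895503625/8946 ≈ -1.0010e+5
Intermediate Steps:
I(J) = 2 + J
L(v) = -2*v/9 (L(v) = -(v + v)/9 = -2*v/9)
u(B, n) = B/7 + 8*n/63 (u(B, n) = (n*(-2/9*(-4)) + B)/7 = (n*(8/9) + B)/7 = (8*n/9 + B)/7 = (B + 8*n/9)/7 = B/7 + 8*n/63)
w(T) = 1 + T/284 (w(T) = T/284 + T/T = T*(1/284) + 1 = T/284 + 1 = 1 + T/284)
-100102 + w(u(-22, I(3))) = -100102 + (1 + ((1/7)*(-22) + 8*(2 + 3)/63)/284) = -100102 + (1 + (-22/7 + (8/63)*5)/284) = -100102 + (1 + (-22/7 + 40/63)/284) = -100102 + (1 + (1/284)*(-158/63)) = -100102 + (1 - 79/8946) = -100102 + 8867/8946 = -895503625/8946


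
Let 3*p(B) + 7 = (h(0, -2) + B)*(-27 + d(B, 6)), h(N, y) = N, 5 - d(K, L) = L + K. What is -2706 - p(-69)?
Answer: -5282/3 ≈ -1760.7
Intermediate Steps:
d(K, L) = 5 - K - L (d(K, L) = 5 - (L + K) = 5 - (K + L) = 5 + (-K - L) = 5 - K - L)
p(B) = -7/3 + B*(-28 - B)/3 (p(B) = -7/3 + ((0 + B)*(-27 + (5 - B - 1*6)))/3 = -7/3 + (B*(-27 + (5 - B - 6)))/3 = -7/3 + (B*(-27 + (-1 - B)))/3 = -7/3 + (B*(-28 - B))/3 = -7/3 + B*(-28 - B)/3)
-2706 - p(-69) = -2706 - (-7/3 - 28/3*(-69) - ⅓*(-69)²) = -2706 - (-7/3 + 644 - ⅓*4761) = -2706 - (-7/3 + 644 - 1587) = -2706 - 1*(-2836/3) = -2706 + 2836/3 = -5282/3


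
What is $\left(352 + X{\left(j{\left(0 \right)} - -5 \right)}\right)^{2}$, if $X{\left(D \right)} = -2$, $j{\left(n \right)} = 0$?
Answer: $122500$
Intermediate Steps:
$\left(352 + X{\left(j{\left(0 \right)} - -5 \right)}\right)^{2} = \left(352 - 2\right)^{2} = 350^{2} = 122500$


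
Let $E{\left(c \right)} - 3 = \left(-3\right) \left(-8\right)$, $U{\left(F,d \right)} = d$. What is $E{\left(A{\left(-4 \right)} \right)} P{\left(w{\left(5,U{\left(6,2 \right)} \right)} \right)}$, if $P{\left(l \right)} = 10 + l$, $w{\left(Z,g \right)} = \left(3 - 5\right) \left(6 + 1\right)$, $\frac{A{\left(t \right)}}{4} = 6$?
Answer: $-108$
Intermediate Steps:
$A{\left(t \right)} = 24$ ($A{\left(t \right)} = 4 \cdot 6 = 24$)
$w{\left(Z,g \right)} = -14$ ($w{\left(Z,g \right)} = \left(-2\right) 7 = -14$)
$E{\left(c \right)} = 27$ ($E{\left(c \right)} = 3 - -24 = 3 + 24 = 27$)
$E{\left(A{\left(-4 \right)} \right)} P{\left(w{\left(5,U{\left(6,2 \right)} \right)} \right)} = 27 \left(10 - 14\right) = 27 \left(-4\right) = -108$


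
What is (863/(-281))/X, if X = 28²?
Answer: -863/220304 ≈ -0.0039173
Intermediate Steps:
X = 784
(863/(-281))/X = (863/(-281))/784 = (863*(-1/281))*(1/784) = -863/281*1/784 = -863/220304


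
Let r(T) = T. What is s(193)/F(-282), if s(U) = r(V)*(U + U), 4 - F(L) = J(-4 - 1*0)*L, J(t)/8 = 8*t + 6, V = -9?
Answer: 1737/29326 ≈ 0.059231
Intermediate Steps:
J(t) = 48 + 64*t (J(t) = 8*(8*t + 6) = 8*(6 + 8*t) = 48 + 64*t)
F(L) = 4 + 208*L (F(L) = 4 - (48 + 64*(-4 - 1*0))*L = 4 - (48 + 64*(-4 + 0))*L = 4 - (48 + 64*(-4))*L = 4 - (48 - 256)*L = 4 - (-208)*L = 4 + 208*L)
s(U) = -18*U (s(U) = -9*(U + U) = -18*U)
s(193)/F(-282) = (-18*193)/(4 + 208*(-282)) = -3474/(4 - 58656) = -3474/(-58652) = -3474*(-1/58652) = 1737/29326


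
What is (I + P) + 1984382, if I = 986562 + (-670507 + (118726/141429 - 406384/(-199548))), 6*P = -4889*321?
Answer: 9590161469380355/4703645682 ≈ 2.0389e+6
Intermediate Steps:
P = -523123/2 (P = (-4889*321)/6 = (⅙)*(-1569369) = -523123/2 ≈ -2.6156e+5)
I = 743312131847137/2351822841 (I = 986562 + (-670507 + (118726*(1/141429) - 406384*(-1/199548))) = 986562 + (-670507 + (118726/141429 + 101596/49887)) = 986562 + (-670507 + 6763834882/2351822841) = 986562 - 1576906913815505/2351822841 = 743312131847137/2351822841 ≈ 3.1606e+5)
(I + P) + 1984382 = (743312131847137/2351822841 - 523123/2) + 1984382 = 256331643641831/4703645682 + 1984382 = 9590161469380355/4703645682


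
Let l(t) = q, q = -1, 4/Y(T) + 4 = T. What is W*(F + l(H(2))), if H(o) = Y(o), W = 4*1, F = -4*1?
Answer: -20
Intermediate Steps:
F = -4
Y(T) = 4/(-4 + T)
W = 4
H(o) = 4/(-4 + o)
l(t) = -1
W*(F + l(H(2))) = 4*(-4 - 1) = 4*(-5) = -20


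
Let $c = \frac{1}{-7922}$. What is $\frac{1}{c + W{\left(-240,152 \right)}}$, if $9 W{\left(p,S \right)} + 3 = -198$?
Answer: $- \frac{23766}{530777} \approx -0.044776$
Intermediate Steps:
$c = - \frac{1}{7922} \approx -0.00012623$
$W{\left(p,S \right)} = - \frac{67}{3}$ ($W{\left(p,S \right)} = - \frac{1}{3} + \frac{1}{9} \left(-198\right) = - \frac{1}{3} - 22 = - \frac{67}{3}$)
$\frac{1}{c + W{\left(-240,152 \right)}} = \frac{1}{- \frac{1}{7922} - \frac{67}{3}} = \frac{1}{- \frac{530777}{23766}} = - \frac{23766}{530777}$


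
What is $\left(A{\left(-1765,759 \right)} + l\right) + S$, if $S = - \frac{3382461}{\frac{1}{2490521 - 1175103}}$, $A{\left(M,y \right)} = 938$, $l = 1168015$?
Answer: $-4449348914745$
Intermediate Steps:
$S = -4449350083698$ ($S = - \frac{3382461}{\frac{1}{1315418}} = - 3382461 \frac{1}{\frac{1}{1315418}} = \left(-3382461\right) 1315418 = -4449350083698$)
$\left(A{\left(-1765,759 \right)} + l\right) + S = \left(938 + 1168015\right) - 4449350083698 = 1168953 - 4449350083698 = -4449348914745$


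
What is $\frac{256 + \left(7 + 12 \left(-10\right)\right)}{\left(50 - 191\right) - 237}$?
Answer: $- \frac{143}{378} \approx -0.37831$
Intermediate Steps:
$\frac{256 + \left(7 + 12 \left(-10\right)\right)}{\left(50 - 191\right) - 237} = \frac{256 + \left(7 - 120\right)}{-141 - 237} = \frac{256 - 113}{-378} = 143 \left(- \frac{1}{378}\right) = - \frac{143}{378}$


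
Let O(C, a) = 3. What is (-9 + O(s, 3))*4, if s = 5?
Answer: -24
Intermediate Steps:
(-9 + O(s, 3))*4 = (-9 + 3)*4 = -6*4 = -24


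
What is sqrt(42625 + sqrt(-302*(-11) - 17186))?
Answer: sqrt(42625 + 2*I*sqrt(3466)) ≈ 206.46 + 0.2852*I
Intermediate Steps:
sqrt(42625 + sqrt(-302*(-11) - 17186)) = sqrt(42625 + sqrt(3322 - 17186)) = sqrt(42625 + sqrt(-13864)) = sqrt(42625 + 2*I*sqrt(3466))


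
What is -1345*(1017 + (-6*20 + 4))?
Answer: -1211845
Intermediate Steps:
-1345*(1017 + (-6*20 + 4)) = -1345*(1017 + (-120 + 4)) = -1345*(1017 - 116) = -1345*901 = -1211845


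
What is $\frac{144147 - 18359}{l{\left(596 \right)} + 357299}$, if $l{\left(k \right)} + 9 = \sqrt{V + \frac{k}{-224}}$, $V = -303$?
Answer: $\frac{2516796493120}{7148744086717} - \frac{251576 i \sqrt{239638}}{7148744086717} \approx 0.35206 - 1.7227 \cdot 10^{-5} i$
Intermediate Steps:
$l{\left(k \right)} = -9 + \sqrt{-303 - \frac{k}{224}}$ ($l{\left(k \right)} = -9 + \sqrt{-303 + \frac{k}{-224}} = -9 + \sqrt{-303 + k \left(- \frac{1}{224}\right)} = -9 + \sqrt{-303 - \frac{k}{224}}$)
$\frac{144147 - 18359}{l{\left(596 \right)} + 357299} = \frac{144147 - 18359}{\left(-9 + \frac{\sqrt{-950208 - 8344}}{56}\right) + 357299} = \frac{125788}{\left(-9 + \frac{\sqrt{-950208 - 8344}}{56}\right) + 357299} = \frac{125788}{\left(-9 + \frac{\sqrt{-958552}}{56}\right) + 357299} = \frac{125788}{\left(-9 + \frac{2 i \sqrt{239638}}{56}\right) + 357299} = \frac{125788}{\left(-9 + \frac{i \sqrt{239638}}{28}\right) + 357299} = \frac{125788}{357290 + \frac{i \sqrt{239638}}{28}}$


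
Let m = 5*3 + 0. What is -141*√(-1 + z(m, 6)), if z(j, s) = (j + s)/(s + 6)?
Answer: -141*√3/2 ≈ -122.11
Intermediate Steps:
m = 15 (m = 15 + 0 = 15)
z(j, s) = (j + s)/(6 + s)
-141*√(-1 + z(m, 6)) = -141*√(-1 + (15 + 6)/(6 + 6)) = -141*√(-1 + 21/12) = -141*√(-1 + (1/12)*21) = -141*√(-1 + 7/4) = -141*√3/2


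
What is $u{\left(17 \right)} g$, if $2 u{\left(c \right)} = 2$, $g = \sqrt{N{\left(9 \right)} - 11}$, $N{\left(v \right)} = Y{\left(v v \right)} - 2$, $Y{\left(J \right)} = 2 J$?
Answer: $\sqrt{149} \approx 12.207$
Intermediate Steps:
$N{\left(v \right)} = -2 + 2 v^{2}$ ($N{\left(v \right)} = 2 v v - 2 = 2 v^{2} - 2 = -2 + 2 v^{2}$)
$g = \sqrt{149}$ ($g = \sqrt{\left(-2 + 2 \cdot 9^{2}\right) - 11} = \sqrt{\left(-2 + 2 \cdot 81\right) - 11} = \sqrt{\left(-2 + 162\right) - 11} = \sqrt{160 - 11} = \sqrt{149} \approx 12.207$)
$u{\left(c \right)} = 1$ ($u{\left(c \right)} = \frac{1}{2} \cdot 2 = 1$)
$u{\left(17 \right)} g = 1 \sqrt{149} = \sqrt{149}$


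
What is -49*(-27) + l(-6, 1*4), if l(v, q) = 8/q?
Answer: 1325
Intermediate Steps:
-49*(-27) + l(-6, 1*4) = -49*(-27) + 8/((1*4)) = 1323 + 8/4 = 1323 + 8*(¼) = 1323 + 2 = 1325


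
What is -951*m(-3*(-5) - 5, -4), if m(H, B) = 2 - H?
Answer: 7608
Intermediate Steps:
-951*m(-3*(-5) - 5, -4) = -951*(2 - (-3*(-5) - 5)) = -951*(2 - (15 - 5)) = -951*(2 - 1*10) = -951*(2 - 10) = -951*(-8) = 7608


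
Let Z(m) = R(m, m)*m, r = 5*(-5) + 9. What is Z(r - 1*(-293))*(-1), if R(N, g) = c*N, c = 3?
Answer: -230187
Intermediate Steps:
R(N, g) = 3*N
r = -16 (r = -25 + 9 = -16)
Z(m) = 3*m² (Z(m) = (3*m)*m = 3*m²)
Z(r - 1*(-293))*(-1) = (3*(-16 - 1*(-293))²)*(-1) = (3*(-16 + 293)²)*(-1) = (3*277²)*(-1) = (3*76729)*(-1) = 230187*(-1) = -230187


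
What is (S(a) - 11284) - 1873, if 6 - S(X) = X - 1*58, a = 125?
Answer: -13218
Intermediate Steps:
S(X) = 64 - X (S(X) = 6 - (X - 1*58) = 6 - (X - 58) = 6 - (-58 + X) = 6 + (58 - X) = 64 - X)
(S(a) - 11284) - 1873 = ((64 - 1*125) - 11284) - 1873 = ((64 - 125) - 11284) - 1873 = (-61 - 11284) - 1873 = -11345 - 1873 = -13218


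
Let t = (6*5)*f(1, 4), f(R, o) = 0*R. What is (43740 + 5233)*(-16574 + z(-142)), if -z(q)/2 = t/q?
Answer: -811678502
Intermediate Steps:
f(R, o) = 0
t = 0 (t = (6*5)*0 = 30*0 = 0)
z(q) = 0 (z(q) = -0/q = -2*0 = 0)
(43740 + 5233)*(-16574 + z(-142)) = (43740 + 5233)*(-16574 + 0) = 48973*(-16574) = -811678502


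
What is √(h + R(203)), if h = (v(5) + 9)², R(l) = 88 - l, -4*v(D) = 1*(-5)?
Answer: I*√159/4 ≈ 3.1524*I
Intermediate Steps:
v(D) = 5/4 (v(D) = -(-5)/4 = -¼*(-5) = 5/4)
h = 1681/16 (h = (5/4 + 9)² = (41/4)² = 1681/16 ≈ 105.06)
√(h + R(203)) = √(1681/16 + (88 - 1*203)) = √(1681/16 + (88 - 203)) = √(1681/16 - 115) = √(-159/16) = I*√159/4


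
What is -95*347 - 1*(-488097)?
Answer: 455132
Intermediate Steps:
-95*347 - 1*(-488097) = -32965 + 488097 = 455132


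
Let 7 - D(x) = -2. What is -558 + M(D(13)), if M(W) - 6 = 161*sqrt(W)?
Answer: -69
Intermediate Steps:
D(x) = 9 (D(x) = 7 - 1*(-2) = 7 + 2 = 9)
M(W) = 6 + 161*sqrt(W)
-558 + M(D(13)) = -558 + (6 + 161*sqrt(9)) = -558 + (6 + 161*3) = -558 + (6 + 483) = -558 + 489 = -69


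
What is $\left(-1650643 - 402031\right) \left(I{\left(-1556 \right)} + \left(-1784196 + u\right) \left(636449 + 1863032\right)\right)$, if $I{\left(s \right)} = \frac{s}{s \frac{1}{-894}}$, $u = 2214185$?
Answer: $-2206110016092045310$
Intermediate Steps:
$I{\left(s \right)} = -894$ ($I{\left(s \right)} = \frac{s}{s \left(- \frac{1}{894}\right)} = \frac{s}{\left(- \frac{1}{894}\right) s} = s \left(- \frac{894}{s}\right) = -894$)
$\left(-1650643 - 402031\right) \left(I{\left(-1556 \right)} + \left(-1784196 + u\right) \left(636449 + 1863032\right)\right) = \left(-1650643 - 402031\right) \left(-894 + \left(-1784196 + 2214185\right) \left(636449 + 1863032\right)\right) = - 2052674 \left(-894 + 429989 \cdot 2499481\right) = - 2052674 \left(-894 + 1074749335709\right) = \left(-2052674\right) 1074749334815 = -2206110016092045310$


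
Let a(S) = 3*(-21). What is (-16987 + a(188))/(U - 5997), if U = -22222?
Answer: 17050/28219 ≈ 0.60420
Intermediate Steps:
a(S) = -63
(-16987 + a(188))/(U - 5997) = (-16987 - 63)/(-22222 - 5997) = -17050/(-28219) = -17050*(-1/28219) = 17050/28219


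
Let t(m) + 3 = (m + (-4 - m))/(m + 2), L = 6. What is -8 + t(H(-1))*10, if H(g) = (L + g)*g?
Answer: -74/3 ≈ -24.667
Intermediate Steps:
H(g) = g*(6 + g) (H(g) = (6 + g)*g = g*(6 + g))
t(m) = -3 - 4/(2 + m) (t(m) = -3 + (m + (-4 - m))/(m + 2) = -3 - 4/(2 + m))
-8 + t(H(-1))*10 = -8 + ((-10 - (-3)*(6 - 1))/(2 - (6 - 1)))*10 = -8 + ((-10 - (-3)*5)/(2 - 1*5))*10 = -8 + ((-10 - 3*(-5))/(2 - 5))*10 = -8 + ((-10 + 15)/(-3))*10 = -8 - ⅓*5*10 = -8 - 5/3*10 = -8 - 50/3 = -74/3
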